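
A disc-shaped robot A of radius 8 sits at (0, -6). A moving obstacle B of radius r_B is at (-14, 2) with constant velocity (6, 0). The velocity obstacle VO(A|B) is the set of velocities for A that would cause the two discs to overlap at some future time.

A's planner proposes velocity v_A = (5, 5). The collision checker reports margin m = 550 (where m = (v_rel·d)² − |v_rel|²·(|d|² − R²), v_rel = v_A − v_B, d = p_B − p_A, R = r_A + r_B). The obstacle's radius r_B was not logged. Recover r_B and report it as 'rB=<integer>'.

m = 550
d = (-14, 8);  v_rel = (-1, 5),  |v_rel|² = 26
v_rel×d = (-1)·(8) − (5)·(-14) = 62
since m = R²·26 − 62²:  R² = (3844 + 550) / 26 = 169
R = √169 = 13  ⇒  r_B = 13 − 8 = 5

rB=5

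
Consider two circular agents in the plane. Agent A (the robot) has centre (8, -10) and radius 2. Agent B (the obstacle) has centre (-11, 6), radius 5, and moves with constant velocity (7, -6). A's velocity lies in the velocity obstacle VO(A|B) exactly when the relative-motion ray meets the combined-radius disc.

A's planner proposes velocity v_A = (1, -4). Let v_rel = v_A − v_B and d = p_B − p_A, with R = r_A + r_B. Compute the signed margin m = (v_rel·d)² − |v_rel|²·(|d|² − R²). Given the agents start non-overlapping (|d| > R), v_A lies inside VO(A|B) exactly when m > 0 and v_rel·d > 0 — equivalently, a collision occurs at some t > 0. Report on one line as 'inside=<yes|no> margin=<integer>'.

d = (-19, 16),  |d|² = 617;  R = 2+5 = 7,  c = 617−7² = 568
v_rel = (-6, 2),  |v_rel|² = 40;  v_rel·d = (-6)·(-19) + (2)·(16) = 146
40·t² − 292·t + 568 = 0  ⇒  m = 146² − 40·568 = -1404
m = -1404 < 0,  v_rel·d = 146 > 0  ⇒  outside

inside=no margin=-1404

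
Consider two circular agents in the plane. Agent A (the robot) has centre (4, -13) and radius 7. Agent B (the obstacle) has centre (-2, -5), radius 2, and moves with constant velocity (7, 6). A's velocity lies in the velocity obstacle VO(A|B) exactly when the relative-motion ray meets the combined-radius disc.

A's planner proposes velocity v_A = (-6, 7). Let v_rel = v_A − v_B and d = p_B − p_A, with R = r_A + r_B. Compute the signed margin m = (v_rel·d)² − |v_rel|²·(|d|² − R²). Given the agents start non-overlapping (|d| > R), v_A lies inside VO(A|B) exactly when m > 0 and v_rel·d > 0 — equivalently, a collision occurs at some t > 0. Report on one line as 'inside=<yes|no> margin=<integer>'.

d = (-6, 8),  |d|² = 100;  R = 7+2 = 9,  c = 100−9² = 19
v_rel = (-13, 1),  |v_rel|² = 170;  v_rel·d = (-13)·(-6) + (1)·(8) = 86
170·t² − 172·t + 19 = 0  ⇒  m = 86² − 170·19 = 4166
m = 4166 > 0,  v_rel·d = 86 > 0  ⇒  inside

inside=yes margin=4166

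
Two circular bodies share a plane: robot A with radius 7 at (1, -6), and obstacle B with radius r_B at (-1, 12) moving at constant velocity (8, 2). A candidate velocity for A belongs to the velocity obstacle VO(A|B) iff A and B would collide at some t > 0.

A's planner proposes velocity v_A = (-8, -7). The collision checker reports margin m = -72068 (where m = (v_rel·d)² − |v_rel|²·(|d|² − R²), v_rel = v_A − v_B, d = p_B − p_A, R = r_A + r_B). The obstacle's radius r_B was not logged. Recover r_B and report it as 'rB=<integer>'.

m = -72068
d = (-2, 18);  v_rel = (-16, -9),  |v_rel|² = 337
v_rel×d = (-16)·(18) − (-9)·(-2) = -306
since m = R²·337 − (-306)²:  R² = (93636 + -72068) / 337 = 64
R = √64 = 8  ⇒  r_B = 8 − 7 = 1

rB=1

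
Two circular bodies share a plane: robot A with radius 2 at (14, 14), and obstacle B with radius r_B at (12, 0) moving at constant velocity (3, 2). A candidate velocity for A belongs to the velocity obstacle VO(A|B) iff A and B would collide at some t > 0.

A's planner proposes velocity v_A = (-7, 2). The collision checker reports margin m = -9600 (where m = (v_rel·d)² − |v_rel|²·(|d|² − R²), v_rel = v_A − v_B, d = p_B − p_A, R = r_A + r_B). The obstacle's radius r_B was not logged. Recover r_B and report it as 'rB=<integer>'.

m = -9600
d = (-2, -14);  v_rel = (-10, 0),  |v_rel|² = 100
v_rel×d = (-10)·(-14) − (0)·(-2) = 140
since m = R²·100 − 140²:  R² = (19600 + -9600) / 100 = 100
R = √100 = 10  ⇒  r_B = 10 − 2 = 8

rB=8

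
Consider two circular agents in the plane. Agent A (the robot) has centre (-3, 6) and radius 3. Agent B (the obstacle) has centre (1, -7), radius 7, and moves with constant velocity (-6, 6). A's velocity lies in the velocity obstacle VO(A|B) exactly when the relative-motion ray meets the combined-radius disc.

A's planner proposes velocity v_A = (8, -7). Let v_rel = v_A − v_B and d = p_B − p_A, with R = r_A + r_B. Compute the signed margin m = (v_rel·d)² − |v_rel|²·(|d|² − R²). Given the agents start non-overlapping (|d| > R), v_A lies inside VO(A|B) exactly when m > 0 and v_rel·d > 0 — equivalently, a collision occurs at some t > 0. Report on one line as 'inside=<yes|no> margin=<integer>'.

d = (4, -13),  |d|² = 185;  R = 3+7 = 10,  c = 185−10² = 85
v_rel = (14, -13),  |v_rel|² = 365;  v_rel·d = (14)·(4) + (-13)·(-13) = 225
365·t² − 450·t + 85 = 0  ⇒  m = 225² − 365·85 = 19600
m = 19600 > 0,  v_rel·d = 225 > 0  ⇒  inside

inside=yes margin=19600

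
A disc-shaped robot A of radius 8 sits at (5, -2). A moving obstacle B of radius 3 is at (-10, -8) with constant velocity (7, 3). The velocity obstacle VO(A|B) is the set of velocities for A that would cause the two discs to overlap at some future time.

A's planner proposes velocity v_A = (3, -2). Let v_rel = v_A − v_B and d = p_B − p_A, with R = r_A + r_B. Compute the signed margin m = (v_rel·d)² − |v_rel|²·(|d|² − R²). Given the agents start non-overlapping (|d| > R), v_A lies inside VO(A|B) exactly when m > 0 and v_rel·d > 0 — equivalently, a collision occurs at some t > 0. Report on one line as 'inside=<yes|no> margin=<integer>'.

d = (-15, -6),  |d|² = 261;  R = 8+3 = 11,  c = 261−11² = 140
v_rel = (-4, -5),  |v_rel|² = 41;  v_rel·d = (-4)·(-15) + (-5)·(-6) = 90
41·t² − 180·t + 140 = 0  ⇒  m = 90² − 41·140 = 2360
m = 2360 > 0,  v_rel·d = 90 > 0  ⇒  inside

inside=yes margin=2360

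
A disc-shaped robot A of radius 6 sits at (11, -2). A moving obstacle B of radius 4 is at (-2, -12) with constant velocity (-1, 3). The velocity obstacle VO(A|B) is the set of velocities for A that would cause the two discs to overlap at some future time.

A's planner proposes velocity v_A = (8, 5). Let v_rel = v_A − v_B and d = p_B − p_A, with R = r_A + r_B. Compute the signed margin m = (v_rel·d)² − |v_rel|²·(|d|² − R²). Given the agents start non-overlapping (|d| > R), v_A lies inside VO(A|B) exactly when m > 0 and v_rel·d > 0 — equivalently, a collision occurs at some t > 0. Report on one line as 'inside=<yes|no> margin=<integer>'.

d = (-13, -10),  |d|² = 269;  R = 6+4 = 10,  c = 269−10² = 169
v_rel = (9, 2),  |v_rel|² = 85;  v_rel·d = (9)·(-13) + (2)·(-10) = -137
85·t² + 274·t + 169 = 0  ⇒  m = (-137)² − 85·169 = 4404
m = 4404 > 0,  v_rel·d = -137 < 0  ⇒  outside

inside=no margin=4404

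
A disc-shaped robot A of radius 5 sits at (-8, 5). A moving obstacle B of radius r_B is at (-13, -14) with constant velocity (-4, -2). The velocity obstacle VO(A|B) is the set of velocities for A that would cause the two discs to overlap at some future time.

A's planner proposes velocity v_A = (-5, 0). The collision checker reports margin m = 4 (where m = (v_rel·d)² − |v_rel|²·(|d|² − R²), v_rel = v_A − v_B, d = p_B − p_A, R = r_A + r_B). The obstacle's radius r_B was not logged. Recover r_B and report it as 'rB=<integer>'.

m = 4
d = (-5, -19);  v_rel = (-1, 2),  |v_rel|² = 5
v_rel×d = (-1)·(-19) − (2)·(-5) = 29
since m = R²·5 − 29²:  R² = (841 + 4) / 5 = 169
R = √169 = 13  ⇒  r_B = 13 − 5 = 8

rB=8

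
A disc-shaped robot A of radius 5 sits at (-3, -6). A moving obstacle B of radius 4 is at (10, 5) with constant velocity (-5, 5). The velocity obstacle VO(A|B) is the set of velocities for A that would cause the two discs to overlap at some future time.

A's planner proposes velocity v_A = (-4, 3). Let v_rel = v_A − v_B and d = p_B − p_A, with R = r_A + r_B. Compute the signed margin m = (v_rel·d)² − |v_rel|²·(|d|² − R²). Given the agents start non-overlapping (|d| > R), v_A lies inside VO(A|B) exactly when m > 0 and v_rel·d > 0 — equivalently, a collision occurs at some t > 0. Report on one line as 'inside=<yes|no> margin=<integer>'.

d = (13, 11),  |d|² = 290;  R = 5+4 = 9,  c = 290−9² = 209
v_rel = (1, -2),  |v_rel|² = 5;  v_rel·d = (1)·(13) + (-2)·(11) = -9
5·t² + 18·t + 209 = 0  ⇒  m = (-9)² − 5·209 = -964
m = -964 < 0,  v_rel·d = -9 < 0  ⇒  outside

inside=no margin=-964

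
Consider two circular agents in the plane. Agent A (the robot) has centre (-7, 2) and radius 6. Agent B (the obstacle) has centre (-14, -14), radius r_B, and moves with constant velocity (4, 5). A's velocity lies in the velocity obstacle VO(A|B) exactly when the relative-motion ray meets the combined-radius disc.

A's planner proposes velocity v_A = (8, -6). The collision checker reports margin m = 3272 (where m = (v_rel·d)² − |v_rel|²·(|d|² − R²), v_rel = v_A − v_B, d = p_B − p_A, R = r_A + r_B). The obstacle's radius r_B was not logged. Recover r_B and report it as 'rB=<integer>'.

m = 3272
d = (-7, -16);  v_rel = (4, -11),  |v_rel|² = 137
v_rel×d = (4)·(-16) − (-11)·(-7) = -141
since m = R²·137 − (-141)²:  R² = (19881 + 3272) / 137 = 169
R = √169 = 13  ⇒  r_B = 13 − 6 = 7

rB=7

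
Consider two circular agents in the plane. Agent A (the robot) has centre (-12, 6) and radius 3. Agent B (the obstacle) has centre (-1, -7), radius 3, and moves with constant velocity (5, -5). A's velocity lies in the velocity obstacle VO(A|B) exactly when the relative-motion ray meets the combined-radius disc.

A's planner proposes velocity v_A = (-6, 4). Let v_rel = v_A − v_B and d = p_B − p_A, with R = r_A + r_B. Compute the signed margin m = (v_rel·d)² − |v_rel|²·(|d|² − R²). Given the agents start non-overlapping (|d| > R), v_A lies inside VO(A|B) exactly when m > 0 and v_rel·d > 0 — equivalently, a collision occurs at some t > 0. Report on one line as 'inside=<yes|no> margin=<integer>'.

d = (11, -13),  |d|² = 290;  R = 3+3 = 6,  c = 290−6² = 254
v_rel = (-11, 9),  |v_rel|² = 202;  v_rel·d = (-11)·(11) + (9)·(-13) = -238
202·t² + 476·t + 254 = 0  ⇒  m = (-238)² − 202·254 = 5336
m = 5336 > 0,  v_rel·d = -238 < 0  ⇒  outside

inside=no margin=5336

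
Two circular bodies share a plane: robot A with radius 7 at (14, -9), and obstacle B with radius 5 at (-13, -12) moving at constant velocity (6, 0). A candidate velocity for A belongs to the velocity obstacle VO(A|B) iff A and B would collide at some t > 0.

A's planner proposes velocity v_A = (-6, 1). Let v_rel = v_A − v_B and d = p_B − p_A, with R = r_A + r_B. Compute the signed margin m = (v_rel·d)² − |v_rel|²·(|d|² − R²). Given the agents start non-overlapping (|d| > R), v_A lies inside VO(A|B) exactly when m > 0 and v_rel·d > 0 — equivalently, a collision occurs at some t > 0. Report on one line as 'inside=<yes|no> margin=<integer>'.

d = (-27, -3),  |d|² = 738;  R = 7+5 = 12,  c = 738−12² = 594
v_rel = (-12, 1),  |v_rel|² = 145;  v_rel·d = (-12)·(-27) + (1)·(-3) = 321
145·t² − 642·t + 594 = 0  ⇒  m = 321² − 145·594 = 16911
m = 16911 > 0,  v_rel·d = 321 > 0  ⇒  inside

inside=yes margin=16911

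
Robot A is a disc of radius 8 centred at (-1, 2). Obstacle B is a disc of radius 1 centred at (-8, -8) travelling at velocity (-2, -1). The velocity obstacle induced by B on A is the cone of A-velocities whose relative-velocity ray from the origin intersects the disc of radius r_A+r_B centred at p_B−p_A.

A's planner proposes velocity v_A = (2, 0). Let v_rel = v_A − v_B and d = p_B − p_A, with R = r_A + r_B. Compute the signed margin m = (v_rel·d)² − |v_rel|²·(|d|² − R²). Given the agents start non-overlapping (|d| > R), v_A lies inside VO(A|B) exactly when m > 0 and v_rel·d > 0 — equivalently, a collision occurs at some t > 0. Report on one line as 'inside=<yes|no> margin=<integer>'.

d = (-7, -10),  |d|² = 149;  R = 8+1 = 9,  c = 149−9² = 68
v_rel = (4, 1),  |v_rel|² = 17;  v_rel·d = (4)·(-7) + (1)·(-10) = -38
17·t² + 76·t + 68 = 0  ⇒  m = (-38)² − 17·68 = 288
m = 288 > 0,  v_rel·d = -38 < 0  ⇒  outside

inside=no margin=288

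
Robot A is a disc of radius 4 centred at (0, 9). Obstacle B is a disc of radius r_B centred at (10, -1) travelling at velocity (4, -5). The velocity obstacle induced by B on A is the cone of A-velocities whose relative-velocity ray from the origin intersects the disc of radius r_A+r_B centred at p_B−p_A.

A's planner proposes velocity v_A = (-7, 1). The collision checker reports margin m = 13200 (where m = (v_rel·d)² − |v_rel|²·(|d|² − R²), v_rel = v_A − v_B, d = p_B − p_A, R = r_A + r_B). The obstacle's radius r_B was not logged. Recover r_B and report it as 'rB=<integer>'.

m = 13200
d = (10, -10);  v_rel = (-11, 6),  |v_rel|² = 157
v_rel×d = (-11)·(-10) − (6)·(10) = 50
since m = R²·157 − 50²:  R² = (2500 + 13200) / 157 = 100
R = √100 = 10  ⇒  r_B = 10 − 4 = 6

rB=6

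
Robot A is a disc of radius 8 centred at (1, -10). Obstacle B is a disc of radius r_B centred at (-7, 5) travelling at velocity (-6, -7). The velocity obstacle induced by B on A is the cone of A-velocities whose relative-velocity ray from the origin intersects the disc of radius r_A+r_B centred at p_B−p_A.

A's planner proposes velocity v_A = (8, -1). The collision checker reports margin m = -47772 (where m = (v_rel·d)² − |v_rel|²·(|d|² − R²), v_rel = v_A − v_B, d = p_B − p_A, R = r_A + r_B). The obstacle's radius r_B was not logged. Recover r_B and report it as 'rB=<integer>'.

m = -47772
d = (-8, 15);  v_rel = (14, 6),  |v_rel|² = 232
v_rel×d = (14)·(15) − (6)·(-8) = 258
since m = R²·232 − 258²:  R² = (66564 + -47772) / 232 = 81
R = √81 = 9  ⇒  r_B = 9 − 8 = 1

rB=1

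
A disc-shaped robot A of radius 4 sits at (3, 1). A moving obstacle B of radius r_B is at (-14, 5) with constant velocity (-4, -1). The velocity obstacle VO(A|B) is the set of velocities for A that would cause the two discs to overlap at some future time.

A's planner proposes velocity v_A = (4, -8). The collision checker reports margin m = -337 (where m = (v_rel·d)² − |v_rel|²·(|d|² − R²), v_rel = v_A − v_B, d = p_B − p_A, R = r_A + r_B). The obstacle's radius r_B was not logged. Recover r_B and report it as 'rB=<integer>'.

m = -337
d = (-17, 4);  v_rel = (8, -7),  |v_rel|² = 113
v_rel×d = (8)·(4) − (-7)·(-17) = -87
since m = R²·113 − (-87)²:  R² = (7569 + -337) / 113 = 64
R = √64 = 8  ⇒  r_B = 8 − 4 = 4

rB=4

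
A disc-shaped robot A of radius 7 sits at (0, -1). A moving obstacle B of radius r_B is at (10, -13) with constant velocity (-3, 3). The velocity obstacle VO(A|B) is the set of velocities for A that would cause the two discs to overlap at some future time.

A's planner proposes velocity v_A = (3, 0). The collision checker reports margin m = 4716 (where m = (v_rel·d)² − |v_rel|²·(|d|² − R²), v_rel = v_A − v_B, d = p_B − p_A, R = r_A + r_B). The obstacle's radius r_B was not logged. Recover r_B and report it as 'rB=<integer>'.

m = 4716
d = (10, -12);  v_rel = (6, -3),  |v_rel|² = 45
v_rel×d = (6)·(-12) − (-3)·(10) = -42
since m = R²·45 − (-42)²:  R² = (1764 + 4716) / 45 = 144
R = √144 = 12  ⇒  r_B = 12 − 7 = 5

rB=5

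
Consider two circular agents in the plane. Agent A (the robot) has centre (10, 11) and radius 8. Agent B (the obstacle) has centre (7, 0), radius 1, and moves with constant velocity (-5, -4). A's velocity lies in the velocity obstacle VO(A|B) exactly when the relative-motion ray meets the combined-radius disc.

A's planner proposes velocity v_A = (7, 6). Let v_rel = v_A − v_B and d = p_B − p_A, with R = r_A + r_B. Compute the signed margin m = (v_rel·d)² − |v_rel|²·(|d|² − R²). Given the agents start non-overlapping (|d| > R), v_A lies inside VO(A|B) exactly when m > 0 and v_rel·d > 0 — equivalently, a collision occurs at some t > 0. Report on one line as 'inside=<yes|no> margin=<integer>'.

d = (-3, -11),  |d|² = 130;  R = 8+1 = 9,  c = 130−9² = 49
v_rel = (12, 10),  |v_rel|² = 244;  v_rel·d = (12)·(-3) + (10)·(-11) = -146
244·t² + 292·t + 49 = 0  ⇒  m = (-146)² − 244·49 = 9360
m = 9360 > 0,  v_rel·d = -146 < 0  ⇒  outside

inside=no margin=9360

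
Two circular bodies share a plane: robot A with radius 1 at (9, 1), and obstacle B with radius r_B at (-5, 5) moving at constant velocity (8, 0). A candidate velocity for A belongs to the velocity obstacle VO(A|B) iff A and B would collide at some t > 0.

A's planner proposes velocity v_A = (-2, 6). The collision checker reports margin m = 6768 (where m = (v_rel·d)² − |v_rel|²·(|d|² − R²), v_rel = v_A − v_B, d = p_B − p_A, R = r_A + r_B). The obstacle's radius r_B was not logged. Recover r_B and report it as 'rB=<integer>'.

m = 6768
d = (-14, 4);  v_rel = (-10, 6),  |v_rel|² = 136
v_rel×d = (-10)·(4) − (6)·(-14) = 44
since m = R²·136 − 44²:  R² = (1936 + 6768) / 136 = 64
R = √64 = 8  ⇒  r_B = 8 − 1 = 7

rB=7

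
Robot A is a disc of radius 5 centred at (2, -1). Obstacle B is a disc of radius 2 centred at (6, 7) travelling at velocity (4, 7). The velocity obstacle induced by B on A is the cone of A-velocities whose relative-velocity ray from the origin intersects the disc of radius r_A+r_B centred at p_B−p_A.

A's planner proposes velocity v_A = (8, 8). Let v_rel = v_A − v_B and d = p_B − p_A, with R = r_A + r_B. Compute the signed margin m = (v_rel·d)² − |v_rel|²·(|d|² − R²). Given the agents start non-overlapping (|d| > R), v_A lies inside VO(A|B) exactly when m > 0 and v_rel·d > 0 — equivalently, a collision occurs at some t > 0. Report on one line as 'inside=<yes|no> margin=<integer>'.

d = (4, 8),  |d|² = 80;  R = 5+2 = 7,  c = 80−7² = 31
v_rel = (4, 1),  |v_rel|² = 17;  v_rel·d = (4)·(4) + (1)·(8) = 24
17·t² − 48·t + 31 = 0  ⇒  m = 24² − 17·31 = 49
m = 49 > 0,  v_rel·d = 24 > 0  ⇒  inside

inside=yes margin=49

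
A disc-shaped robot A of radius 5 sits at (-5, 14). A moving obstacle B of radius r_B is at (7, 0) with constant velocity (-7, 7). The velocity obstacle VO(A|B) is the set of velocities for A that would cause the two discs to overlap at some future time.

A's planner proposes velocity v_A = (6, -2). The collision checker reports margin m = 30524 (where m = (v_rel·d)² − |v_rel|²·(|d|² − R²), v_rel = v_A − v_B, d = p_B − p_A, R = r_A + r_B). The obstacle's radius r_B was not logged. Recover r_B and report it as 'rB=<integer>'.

m = 30524
d = (12, -14);  v_rel = (13, -9),  |v_rel|² = 250
v_rel×d = (13)·(-14) − (-9)·(12) = -74
since m = R²·250 − (-74)²:  R² = (5476 + 30524) / 250 = 144
R = √144 = 12  ⇒  r_B = 12 − 5 = 7

rB=7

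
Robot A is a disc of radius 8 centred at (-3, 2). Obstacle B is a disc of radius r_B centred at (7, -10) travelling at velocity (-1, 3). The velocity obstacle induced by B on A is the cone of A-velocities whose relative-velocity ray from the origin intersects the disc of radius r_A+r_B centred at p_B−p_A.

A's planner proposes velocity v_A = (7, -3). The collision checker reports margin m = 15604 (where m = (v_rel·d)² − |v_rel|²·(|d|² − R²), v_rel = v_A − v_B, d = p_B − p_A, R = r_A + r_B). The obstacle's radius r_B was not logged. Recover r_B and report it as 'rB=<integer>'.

m = 15604
d = (10, -12);  v_rel = (8, -6),  |v_rel|² = 100
v_rel×d = (8)·(-12) − (-6)·(10) = -36
since m = R²·100 − (-36)²:  R² = (1296 + 15604) / 100 = 169
R = √169 = 13  ⇒  r_B = 13 − 8 = 5

rB=5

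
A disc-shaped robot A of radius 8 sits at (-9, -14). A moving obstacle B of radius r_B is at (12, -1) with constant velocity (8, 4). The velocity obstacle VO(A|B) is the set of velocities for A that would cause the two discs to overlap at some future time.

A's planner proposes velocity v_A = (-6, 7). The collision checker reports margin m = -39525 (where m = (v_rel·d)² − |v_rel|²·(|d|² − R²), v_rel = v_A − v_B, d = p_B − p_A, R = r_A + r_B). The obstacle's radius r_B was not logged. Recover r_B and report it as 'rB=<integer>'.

m = -39525
d = (21, 13);  v_rel = (-14, 3),  |v_rel|² = 205
v_rel×d = (-14)·(13) − (3)·(21) = -245
since m = R²·205 − (-245)²:  R² = (60025 + -39525) / 205 = 100
R = √100 = 10  ⇒  r_B = 10 − 8 = 2

rB=2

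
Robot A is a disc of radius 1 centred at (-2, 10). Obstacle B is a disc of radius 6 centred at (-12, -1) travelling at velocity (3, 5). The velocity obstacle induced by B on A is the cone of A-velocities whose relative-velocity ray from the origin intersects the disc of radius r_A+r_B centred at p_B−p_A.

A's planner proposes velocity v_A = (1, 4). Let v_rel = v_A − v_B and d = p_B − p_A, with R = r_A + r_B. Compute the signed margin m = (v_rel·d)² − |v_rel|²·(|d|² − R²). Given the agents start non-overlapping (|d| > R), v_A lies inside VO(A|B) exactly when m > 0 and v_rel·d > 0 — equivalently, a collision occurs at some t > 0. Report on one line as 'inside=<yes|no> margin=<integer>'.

d = (-10, -11),  |d|² = 221;  R = 1+6 = 7,  c = 221−7² = 172
v_rel = (-2, -1),  |v_rel|² = 5;  v_rel·d = (-2)·(-10) + (-1)·(-11) = 31
5·t² − 62·t + 172 = 0  ⇒  m = 31² − 5·172 = 101
m = 101 > 0,  v_rel·d = 31 > 0  ⇒  inside

inside=yes margin=101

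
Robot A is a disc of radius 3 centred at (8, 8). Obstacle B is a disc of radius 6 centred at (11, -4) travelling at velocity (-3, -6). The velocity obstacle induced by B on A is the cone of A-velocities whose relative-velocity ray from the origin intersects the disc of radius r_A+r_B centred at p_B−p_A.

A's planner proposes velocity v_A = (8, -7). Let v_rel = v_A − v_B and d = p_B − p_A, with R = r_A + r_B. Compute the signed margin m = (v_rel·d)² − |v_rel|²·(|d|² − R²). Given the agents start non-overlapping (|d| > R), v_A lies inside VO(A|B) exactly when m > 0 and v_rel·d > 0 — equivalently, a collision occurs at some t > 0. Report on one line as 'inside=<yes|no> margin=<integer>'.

d = (3, -12),  |d|² = 153;  R = 3+6 = 9,  c = 153−9² = 72
v_rel = (11, -1),  |v_rel|² = 122;  v_rel·d = (11)·(3) + (-1)·(-12) = 45
122·t² − 90·t + 72 = 0  ⇒  m = 45² − 122·72 = -6759
m = -6759 < 0,  v_rel·d = 45 > 0  ⇒  outside

inside=no margin=-6759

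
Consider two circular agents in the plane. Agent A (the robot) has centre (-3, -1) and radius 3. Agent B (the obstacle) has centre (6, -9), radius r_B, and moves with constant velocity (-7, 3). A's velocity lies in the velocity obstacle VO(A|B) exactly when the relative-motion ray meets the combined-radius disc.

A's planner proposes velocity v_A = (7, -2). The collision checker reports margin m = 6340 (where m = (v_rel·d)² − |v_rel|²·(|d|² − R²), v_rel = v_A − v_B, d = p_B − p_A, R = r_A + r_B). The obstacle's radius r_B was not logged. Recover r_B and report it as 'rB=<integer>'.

m = 6340
d = (9, -8);  v_rel = (14, -5),  |v_rel|² = 221
v_rel×d = (14)·(-8) − (-5)·(9) = -67
since m = R²·221 − (-67)²:  R² = (4489 + 6340) / 221 = 49
R = √49 = 7  ⇒  r_B = 7 − 3 = 4

rB=4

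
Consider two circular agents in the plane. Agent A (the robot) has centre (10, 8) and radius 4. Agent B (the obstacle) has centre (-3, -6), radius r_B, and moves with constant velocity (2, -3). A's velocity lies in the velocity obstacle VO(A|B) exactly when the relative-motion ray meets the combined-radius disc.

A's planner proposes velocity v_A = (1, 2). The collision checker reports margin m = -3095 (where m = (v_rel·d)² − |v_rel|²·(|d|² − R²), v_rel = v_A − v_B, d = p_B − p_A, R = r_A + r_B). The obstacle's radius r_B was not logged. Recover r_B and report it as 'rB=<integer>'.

m = -3095
d = (-13, -14);  v_rel = (-1, 5),  |v_rel|² = 26
v_rel×d = (-1)·(-14) − (5)·(-13) = 79
since m = R²·26 − 79²:  R² = (6241 + -3095) / 26 = 121
R = √121 = 11  ⇒  r_B = 11 − 4 = 7

rB=7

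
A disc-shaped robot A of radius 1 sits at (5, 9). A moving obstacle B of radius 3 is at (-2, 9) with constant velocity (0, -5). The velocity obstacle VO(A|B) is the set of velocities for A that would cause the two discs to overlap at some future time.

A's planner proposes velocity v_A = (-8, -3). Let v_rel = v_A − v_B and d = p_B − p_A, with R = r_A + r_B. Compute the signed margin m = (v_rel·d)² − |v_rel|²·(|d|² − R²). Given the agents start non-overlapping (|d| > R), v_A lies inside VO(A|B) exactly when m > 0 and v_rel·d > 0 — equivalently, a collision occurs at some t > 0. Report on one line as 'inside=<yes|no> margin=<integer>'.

d = (-7, 0),  |d|² = 49;  R = 1+3 = 4,  c = 49−4² = 33
v_rel = (-8, 2),  |v_rel|² = 68;  v_rel·d = (-8)·(-7) + (2)·(0) = 56
68·t² − 112·t + 33 = 0  ⇒  m = 56² − 68·33 = 892
m = 892 > 0,  v_rel·d = 56 > 0  ⇒  inside

inside=yes margin=892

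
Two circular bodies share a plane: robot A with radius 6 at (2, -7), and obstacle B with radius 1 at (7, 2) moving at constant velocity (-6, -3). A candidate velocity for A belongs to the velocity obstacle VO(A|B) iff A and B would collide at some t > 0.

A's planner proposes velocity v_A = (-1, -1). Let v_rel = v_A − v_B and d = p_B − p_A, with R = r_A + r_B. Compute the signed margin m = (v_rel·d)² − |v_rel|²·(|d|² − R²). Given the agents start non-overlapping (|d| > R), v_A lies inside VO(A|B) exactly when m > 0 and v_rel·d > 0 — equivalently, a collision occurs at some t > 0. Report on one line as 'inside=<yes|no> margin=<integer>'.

d = (5, 9),  |d|² = 106;  R = 6+1 = 7,  c = 106−7² = 57
v_rel = (5, 2),  |v_rel|² = 29;  v_rel·d = (5)·(5) + (2)·(9) = 43
29·t² − 86·t + 57 = 0  ⇒  m = 43² − 29·57 = 196
m = 196 > 0,  v_rel·d = 43 > 0  ⇒  inside

inside=yes margin=196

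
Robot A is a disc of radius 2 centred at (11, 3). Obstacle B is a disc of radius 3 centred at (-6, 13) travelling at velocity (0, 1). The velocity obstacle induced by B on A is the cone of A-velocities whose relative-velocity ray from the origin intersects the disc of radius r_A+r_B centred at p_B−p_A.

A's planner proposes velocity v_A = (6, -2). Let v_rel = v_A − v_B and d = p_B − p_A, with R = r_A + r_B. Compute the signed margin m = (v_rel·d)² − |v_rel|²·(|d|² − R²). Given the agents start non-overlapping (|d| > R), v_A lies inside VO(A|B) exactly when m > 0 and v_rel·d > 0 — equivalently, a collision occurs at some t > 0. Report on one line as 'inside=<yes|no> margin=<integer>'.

d = (-17, 10),  |d|² = 389;  R = 2+3 = 5,  c = 389−5² = 364
v_rel = (6, -3),  |v_rel|² = 45;  v_rel·d = (6)·(-17) + (-3)·(10) = -132
45·t² + 264·t + 364 = 0  ⇒  m = (-132)² − 45·364 = 1044
m = 1044 > 0,  v_rel·d = -132 < 0  ⇒  outside

inside=no margin=1044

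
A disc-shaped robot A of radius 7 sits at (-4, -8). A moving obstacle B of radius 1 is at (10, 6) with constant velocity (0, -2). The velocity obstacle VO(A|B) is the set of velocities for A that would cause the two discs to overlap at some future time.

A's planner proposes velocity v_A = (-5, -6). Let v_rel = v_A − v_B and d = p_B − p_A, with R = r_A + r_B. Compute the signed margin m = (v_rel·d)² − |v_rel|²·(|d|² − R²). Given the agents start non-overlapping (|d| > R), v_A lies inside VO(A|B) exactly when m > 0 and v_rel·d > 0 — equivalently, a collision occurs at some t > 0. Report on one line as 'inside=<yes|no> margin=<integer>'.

d = (14, 14),  |d|² = 392;  R = 7+1 = 8,  c = 392−8² = 328
v_rel = (-5, -4),  |v_rel|² = 41;  v_rel·d = (-5)·(14) + (-4)·(14) = -126
41·t² + 252·t + 328 = 0  ⇒  m = (-126)² − 41·328 = 2428
m = 2428 > 0,  v_rel·d = -126 < 0  ⇒  outside

inside=no margin=2428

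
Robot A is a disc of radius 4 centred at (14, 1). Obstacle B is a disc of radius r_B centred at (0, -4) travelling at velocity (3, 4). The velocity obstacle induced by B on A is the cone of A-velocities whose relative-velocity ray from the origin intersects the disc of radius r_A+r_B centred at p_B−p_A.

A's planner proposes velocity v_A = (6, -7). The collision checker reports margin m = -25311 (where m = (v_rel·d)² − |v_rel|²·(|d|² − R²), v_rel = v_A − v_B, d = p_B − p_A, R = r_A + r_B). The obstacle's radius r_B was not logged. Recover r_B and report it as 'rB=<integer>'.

m = -25311
d = (-14, -5);  v_rel = (3, -11),  |v_rel|² = 130
v_rel×d = (3)·(-5) − (-11)·(-14) = -169
since m = R²·130 − (-169)²:  R² = (28561 + -25311) / 130 = 25
R = √25 = 5  ⇒  r_B = 5 − 4 = 1

rB=1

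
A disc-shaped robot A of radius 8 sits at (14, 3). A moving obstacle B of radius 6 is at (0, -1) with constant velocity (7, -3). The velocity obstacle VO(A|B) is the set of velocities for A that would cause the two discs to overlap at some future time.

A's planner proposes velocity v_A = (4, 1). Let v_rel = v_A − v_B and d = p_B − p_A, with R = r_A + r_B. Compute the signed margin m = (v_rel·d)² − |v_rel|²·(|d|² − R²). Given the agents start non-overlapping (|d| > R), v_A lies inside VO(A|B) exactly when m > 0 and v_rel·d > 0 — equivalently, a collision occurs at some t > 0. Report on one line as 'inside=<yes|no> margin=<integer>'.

d = (-14, -4),  |d|² = 212;  R = 8+6 = 14,  c = 212−14² = 16
v_rel = (-3, 4),  |v_rel|² = 25;  v_rel·d = (-3)·(-14) + (4)·(-4) = 26
25·t² − 52·t + 16 = 0  ⇒  m = 26² − 25·16 = 276
m = 276 > 0,  v_rel·d = 26 > 0  ⇒  inside

inside=yes margin=276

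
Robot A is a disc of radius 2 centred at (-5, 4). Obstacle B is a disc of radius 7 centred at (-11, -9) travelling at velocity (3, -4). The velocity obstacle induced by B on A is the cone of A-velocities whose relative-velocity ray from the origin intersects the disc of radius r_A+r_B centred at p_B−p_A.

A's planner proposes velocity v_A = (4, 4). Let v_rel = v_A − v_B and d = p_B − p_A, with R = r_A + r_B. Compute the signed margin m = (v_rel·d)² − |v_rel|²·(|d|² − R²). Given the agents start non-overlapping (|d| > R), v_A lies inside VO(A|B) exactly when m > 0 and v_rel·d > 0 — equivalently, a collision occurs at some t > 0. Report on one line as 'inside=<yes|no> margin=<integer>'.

d = (-6, -13),  |d|² = 205;  R = 2+7 = 9,  c = 205−9² = 124
v_rel = (1, 8),  |v_rel|² = 65;  v_rel·d = (1)·(-6) + (8)·(-13) = -110
65·t² + 220·t + 124 = 0  ⇒  m = (-110)² − 65·124 = 4040
m = 4040 > 0,  v_rel·d = -110 < 0  ⇒  outside

inside=no margin=4040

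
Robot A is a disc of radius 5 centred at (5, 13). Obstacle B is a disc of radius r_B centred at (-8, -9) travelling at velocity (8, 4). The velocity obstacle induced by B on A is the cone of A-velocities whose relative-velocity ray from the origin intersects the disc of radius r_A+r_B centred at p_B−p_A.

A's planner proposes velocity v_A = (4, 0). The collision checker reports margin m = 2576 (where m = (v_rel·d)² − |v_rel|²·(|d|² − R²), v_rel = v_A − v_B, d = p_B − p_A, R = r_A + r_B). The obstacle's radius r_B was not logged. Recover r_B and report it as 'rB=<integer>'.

m = 2576
d = (-13, -22);  v_rel = (-4, -4),  |v_rel|² = 32
v_rel×d = (-4)·(-22) − (-4)·(-13) = 36
since m = R²·32 − 36²:  R² = (1296 + 2576) / 32 = 121
R = √121 = 11  ⇒  r_B = 11 − 5 = 6

rB=6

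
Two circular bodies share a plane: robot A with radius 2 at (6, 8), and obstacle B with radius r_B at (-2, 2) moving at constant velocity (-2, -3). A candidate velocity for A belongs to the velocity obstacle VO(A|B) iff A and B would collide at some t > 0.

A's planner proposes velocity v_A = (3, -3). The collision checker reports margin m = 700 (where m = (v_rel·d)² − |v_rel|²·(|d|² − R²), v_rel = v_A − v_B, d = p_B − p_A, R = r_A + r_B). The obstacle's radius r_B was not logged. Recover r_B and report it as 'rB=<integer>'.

m = 700
d = (-8, -6);  v_rel = (5, 0),  |v_rel|² = 25
v_rel×d = (5)·(-6) − (0)·(-8) = -30
since m = R²·25 − (-30)²:  R² = (900 + 700) / 25 = 64
R = √64 = 8  ⇒  r_B = 8 − 2 = 6

rB=6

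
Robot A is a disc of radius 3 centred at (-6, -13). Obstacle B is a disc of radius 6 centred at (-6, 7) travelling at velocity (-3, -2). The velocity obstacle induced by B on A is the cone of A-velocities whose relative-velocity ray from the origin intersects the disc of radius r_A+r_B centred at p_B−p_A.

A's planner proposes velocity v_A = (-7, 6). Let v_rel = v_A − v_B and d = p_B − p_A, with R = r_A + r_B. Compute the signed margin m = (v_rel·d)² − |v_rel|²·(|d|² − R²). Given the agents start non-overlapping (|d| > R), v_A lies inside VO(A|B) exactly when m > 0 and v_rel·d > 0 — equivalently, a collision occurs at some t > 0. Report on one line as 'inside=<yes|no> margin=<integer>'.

d = (0, 20),  |d|² = 400;  R = 3+6 = 9,  c = 400−9² = 319
v_rel = (-4, 8),  |v_rel|² = 80;  v_rel·d = (-4)·(0) + (8)·(20) = 160
80·t² − 320·t + 319 = 0  ⇒  m = 160² − 80·319 = 80
m = 80 > 0,  v_rel·d = 160 > 0  ⇒  inside

inside=yes margin=80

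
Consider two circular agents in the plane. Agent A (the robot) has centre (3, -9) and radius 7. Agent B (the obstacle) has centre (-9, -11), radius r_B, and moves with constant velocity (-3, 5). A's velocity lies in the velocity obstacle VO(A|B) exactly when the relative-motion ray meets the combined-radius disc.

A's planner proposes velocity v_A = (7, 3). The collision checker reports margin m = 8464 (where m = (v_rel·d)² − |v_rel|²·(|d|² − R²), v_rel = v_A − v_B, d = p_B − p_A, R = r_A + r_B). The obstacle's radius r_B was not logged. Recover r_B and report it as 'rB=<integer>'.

m = 8464
d = (-12, -2);  v_rel = (10, -2),  |v_rel|² = 104
v_rel×d = (10)·(-2) − (-2)·(-12) = -44
since m = R²·104 − (-44)²:  R² = (1936 + 8464) / 104 = 100
R = √100 = 10  ⇒  r_B = 10 − 7 = 3

rB=3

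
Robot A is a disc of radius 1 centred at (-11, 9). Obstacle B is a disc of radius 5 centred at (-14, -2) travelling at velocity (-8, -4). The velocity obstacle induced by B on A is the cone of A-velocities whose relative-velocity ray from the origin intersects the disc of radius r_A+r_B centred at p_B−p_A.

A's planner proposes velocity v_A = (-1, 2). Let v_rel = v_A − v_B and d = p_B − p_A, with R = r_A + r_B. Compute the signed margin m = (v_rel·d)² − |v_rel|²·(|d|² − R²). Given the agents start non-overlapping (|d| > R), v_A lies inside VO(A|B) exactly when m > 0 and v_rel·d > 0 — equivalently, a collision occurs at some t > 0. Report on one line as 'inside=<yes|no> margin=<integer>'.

d = (-3, -11),  |d|² = 130;  R = 1+5 = 6,  c = 130−6² = 94
v_rel = (7, 6),  |v_rel|² = 85;  v_rel·d = (7)·(-3) + (6)·(-11) = -87
85·t² + 174·t + 94 = 0  ⇒  m = (-87)² − 85·94 = -421
m = -421 < 0,  v_rel·d = -87 < 0  ⇒  outside

inside=no margin=-421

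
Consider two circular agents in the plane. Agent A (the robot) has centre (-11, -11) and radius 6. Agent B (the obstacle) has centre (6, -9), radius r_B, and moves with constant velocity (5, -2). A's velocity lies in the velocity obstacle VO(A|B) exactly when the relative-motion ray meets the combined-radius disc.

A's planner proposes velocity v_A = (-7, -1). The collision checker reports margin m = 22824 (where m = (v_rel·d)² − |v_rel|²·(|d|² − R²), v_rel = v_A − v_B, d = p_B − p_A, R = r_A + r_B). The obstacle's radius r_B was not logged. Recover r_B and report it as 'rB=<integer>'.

m = 22824
d = (17, 2);  v_rel = (-12, 1),  |v_rel|² = 145
v_rel×d = (-12)·(2) − (1)·(17) = -41
since m = R²·145 − (-41)²:  R² = (1681 + 22824) / 145 = 169
R = √169 = 13  ⇒  r_B = 13 − 6 = 7

rB=7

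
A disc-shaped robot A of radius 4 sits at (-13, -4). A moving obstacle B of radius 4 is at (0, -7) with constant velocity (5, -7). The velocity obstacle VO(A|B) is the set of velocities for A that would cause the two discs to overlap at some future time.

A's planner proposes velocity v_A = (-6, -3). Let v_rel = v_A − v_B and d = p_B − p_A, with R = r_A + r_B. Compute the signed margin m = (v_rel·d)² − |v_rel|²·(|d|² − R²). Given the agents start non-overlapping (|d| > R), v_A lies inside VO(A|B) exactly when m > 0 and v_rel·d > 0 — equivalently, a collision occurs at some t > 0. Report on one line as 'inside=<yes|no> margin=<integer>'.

d = (13, -3),  |d|² = 178;  R = 4+4 = 8,  c = 178−8² = 114
v_rel = (-11, 4),  |v_rel|² = 137;  v_rel·d = (-11)·(13) + (4)·(-3) = -155
137·t² + 310·t + 114 = 0  ⇒  m = (-155)² − 137·114 = 8407
m = 8407 > 0,  v_rel·d = -155 < 0  ⇒  outside

inside=no margin=8407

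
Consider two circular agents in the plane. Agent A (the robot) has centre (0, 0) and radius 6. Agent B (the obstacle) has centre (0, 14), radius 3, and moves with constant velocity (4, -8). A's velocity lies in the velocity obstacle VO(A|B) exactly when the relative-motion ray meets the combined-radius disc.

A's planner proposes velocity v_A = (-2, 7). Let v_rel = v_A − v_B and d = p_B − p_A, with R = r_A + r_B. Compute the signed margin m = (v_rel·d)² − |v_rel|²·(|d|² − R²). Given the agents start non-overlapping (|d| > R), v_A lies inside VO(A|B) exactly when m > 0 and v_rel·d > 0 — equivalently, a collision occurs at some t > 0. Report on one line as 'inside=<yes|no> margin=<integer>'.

d = (0, 14),  |d|² = 196;  R = 6+3 = 9,  c = 196−9² = 115
v_rel = (-6, 15),  |v_rel|² = 261;  v_rel·d = (-6)·(0) + (15)·(14) = 210
261·t² − 420·t + 115 = 0  ⇒  m = 210² − 261·115 = 14085
m = 14085 > 0,  v_rel·d = 210 > 0  ⇒  inside

inside=yes margin=14085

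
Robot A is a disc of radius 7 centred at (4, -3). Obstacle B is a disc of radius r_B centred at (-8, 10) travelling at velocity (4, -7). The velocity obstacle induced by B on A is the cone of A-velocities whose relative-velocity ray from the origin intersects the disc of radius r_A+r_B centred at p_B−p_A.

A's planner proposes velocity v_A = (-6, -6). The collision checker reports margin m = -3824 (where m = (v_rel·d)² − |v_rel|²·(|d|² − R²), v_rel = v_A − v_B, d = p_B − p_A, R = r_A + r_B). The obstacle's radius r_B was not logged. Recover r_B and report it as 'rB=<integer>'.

m = -3824
d = (-12, 13);  v_rel = (-10, 1),  |v_rel|² = 101
v_rel×d = (-10)·(13) − (1)·(-12) = -118
since m = R²·101 − (-118)²:  R² = (13924 + -3824) / 101 = 100
R = √100 = 10  ⇒  r_B = 10 − 7 = 3

rB=3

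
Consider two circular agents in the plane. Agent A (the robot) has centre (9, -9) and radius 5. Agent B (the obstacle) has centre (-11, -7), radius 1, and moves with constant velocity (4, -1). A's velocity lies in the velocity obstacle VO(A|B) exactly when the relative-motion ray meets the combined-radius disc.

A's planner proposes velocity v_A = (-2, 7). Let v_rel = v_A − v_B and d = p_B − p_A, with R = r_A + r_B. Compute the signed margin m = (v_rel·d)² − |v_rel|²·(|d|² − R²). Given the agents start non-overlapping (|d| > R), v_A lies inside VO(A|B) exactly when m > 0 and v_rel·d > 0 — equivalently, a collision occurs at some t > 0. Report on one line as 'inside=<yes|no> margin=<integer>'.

d = (-20, 2),  |d|² = 404;  R = 5+1 = 6,  c = 404−6² = 368
v_rel = (-6, 8),  |v_rel|² = 100;  v_rel·d = (-6)·(-20) + (8)·(2) = 136
100·t² − 272·t + 368 = 0  ⇒  m = 136² − 100·368 = -18304
m = -18304 < 0,  v_rel·d = 136 > 0  ⇒  outside

inside=no margin=-18304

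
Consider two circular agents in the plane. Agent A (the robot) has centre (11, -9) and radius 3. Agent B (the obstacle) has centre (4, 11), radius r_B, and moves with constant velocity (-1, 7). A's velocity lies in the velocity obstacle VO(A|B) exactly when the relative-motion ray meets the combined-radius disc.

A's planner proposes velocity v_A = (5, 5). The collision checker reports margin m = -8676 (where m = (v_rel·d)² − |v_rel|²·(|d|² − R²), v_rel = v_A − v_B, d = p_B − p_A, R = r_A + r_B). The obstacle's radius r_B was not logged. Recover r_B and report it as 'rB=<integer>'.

m = -8676
d = (-7, 20);  v_rel = (6, -2),  |v_rel|² = 40
v_rel×d = (6)·(20) − (-2)·(-7) = 106
since m = R²·40 − 106²:  R² = (11236 + -8676) / 40 = 64
R = √64 = 8  ⇒  r_B = 8 − 3 = 5

rB=5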